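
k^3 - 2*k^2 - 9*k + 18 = (k - 3)*(k - 2)*(k + 3)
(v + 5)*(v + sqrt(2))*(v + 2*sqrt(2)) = v^3 + 3*sqrt(2)*v^2 + 5*v^2 + 4*v + 15*sqrt(2)*v + 20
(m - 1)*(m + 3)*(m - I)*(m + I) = m^4 + 2*m^3 - 2*m^2 + 2*m - 3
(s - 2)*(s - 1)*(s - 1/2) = s^3 - 7*s^2/2 + 7*s/2 - 1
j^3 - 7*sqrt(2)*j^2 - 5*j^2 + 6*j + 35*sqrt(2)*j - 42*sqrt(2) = (j - 3)*(j - 2)*(j - 7*sqrt(2))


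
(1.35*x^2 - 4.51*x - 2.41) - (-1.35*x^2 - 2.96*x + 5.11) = 2.7*x^2 - 1.55*x - 7.52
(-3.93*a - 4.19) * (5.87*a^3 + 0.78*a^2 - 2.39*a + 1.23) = -23.0691*a^4 - 27.6607*a^3 + 6.1245*a^2 + 5.1802*a - 5.1537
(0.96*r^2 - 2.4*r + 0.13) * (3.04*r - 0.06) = 2.9184*r^3 - 7.3536*r^2 + 0.5392*r - 0.0078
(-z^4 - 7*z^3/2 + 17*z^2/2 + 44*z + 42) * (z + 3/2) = -z^5 - 5*z^4 + 13*z^3/4 + 227*z^2/4 + 108*z + 63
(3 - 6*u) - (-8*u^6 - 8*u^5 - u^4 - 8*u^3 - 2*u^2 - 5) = 8*u^6 + 8*u^5 + u^4 + 8*u^3 + 2*u^2 - 6*u + 8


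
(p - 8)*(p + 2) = p^2 - 6*p - 16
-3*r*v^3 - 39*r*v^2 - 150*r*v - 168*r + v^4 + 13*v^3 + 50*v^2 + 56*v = (-3*r + v)*(v + 2)*(v + 4)*(v + 7)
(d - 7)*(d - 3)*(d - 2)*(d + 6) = d^4 - 6*d^3 - 31*d^2 + 204*d - 252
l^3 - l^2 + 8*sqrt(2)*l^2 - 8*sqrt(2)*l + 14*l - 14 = (l - 1)*(l + sqrt(2))*(l + 7*sqrt(2))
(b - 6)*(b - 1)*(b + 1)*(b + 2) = b^4 - 4*b^3 - 13*b^2 + 4*b + 12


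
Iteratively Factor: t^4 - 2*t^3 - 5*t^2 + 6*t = (t)*(t^3 - 2*t^2 - 5*t + 6) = t*(t + 2)*(t^2 - 4*t + 3) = t*(t - 1)*(t + 2)*(t - 3)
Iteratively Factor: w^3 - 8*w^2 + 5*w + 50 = (w - 5)*(w^2 - 3*w - 10) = (w - 5)*(w + 2)*(w - 5)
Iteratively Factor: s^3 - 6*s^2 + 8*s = (s)*(s^2 - 6*s + 8) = s*(s - 2)*(s - 4)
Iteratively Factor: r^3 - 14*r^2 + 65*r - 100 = (r - 5)*(r^2 - 9*r + 20) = (r - 5)*(r - 4)*(r - 5)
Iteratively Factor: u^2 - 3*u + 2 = (u - 2)*(u - 1)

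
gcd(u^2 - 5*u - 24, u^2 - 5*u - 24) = u^2 - 5*u - 24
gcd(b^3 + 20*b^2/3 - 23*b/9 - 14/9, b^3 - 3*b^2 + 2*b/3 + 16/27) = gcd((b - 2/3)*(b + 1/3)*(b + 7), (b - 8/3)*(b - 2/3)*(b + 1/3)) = b^2 - b/3 - 2/9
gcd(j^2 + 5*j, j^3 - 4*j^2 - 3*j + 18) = 1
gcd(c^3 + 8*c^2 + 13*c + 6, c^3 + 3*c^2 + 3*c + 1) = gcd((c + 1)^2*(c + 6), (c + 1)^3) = c^2 + 2*c + 1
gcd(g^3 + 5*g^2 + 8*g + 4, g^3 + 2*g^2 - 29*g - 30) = g + 1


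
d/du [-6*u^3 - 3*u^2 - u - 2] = -18*u^2 - 6*u - 1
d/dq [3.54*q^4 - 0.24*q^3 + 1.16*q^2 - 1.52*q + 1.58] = 14.16*q^3 - 0.72*q^2 + 2.32*q - 1.52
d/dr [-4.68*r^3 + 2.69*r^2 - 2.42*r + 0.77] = -14.04*r^2 + 5.38*r - 2.42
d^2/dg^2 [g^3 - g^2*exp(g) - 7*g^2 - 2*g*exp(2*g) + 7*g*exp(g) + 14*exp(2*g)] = -g^2*exp(g) - 8*g*exp(2*g) + 3*g*exp(g) + 6*g + 48*exp(2*g) + 12*exp(g) - 14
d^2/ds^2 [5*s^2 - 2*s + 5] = 10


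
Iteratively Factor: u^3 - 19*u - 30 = (u - 5)*(u^2 + 5*u + 6) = (u - 5)*(u + 3)*(u + 2)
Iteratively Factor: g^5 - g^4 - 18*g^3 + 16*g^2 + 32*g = (g)*(g^4 - g^3 - 18*g^2 + 16*g + 32) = g*(g + 4)*(g^3 - 5*g^2 + 2*g + 8) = g*(g + 1)*(g + 4)*(g^2 - 6*g + 8) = g*(g - 2)*(g + 1)*(g + 4)*(g - 4)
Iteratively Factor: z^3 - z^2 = (z)*(z^2 - z) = z*(z - 1)*(z)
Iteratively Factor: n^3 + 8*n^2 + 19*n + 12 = (n + 3)*(n^2 + 5*n + 4) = (n + 3)*(n + 4)*(n + 1)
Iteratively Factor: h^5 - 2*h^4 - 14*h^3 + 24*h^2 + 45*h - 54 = (h + 2)*(h^4 - 4*h^3 - 6*h^2 + 36*h - 27) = (h - 3)*(h + 2)*(h^3 - h^2 - 9*h + 9) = (h - 3)*(h - 1)*(h + 2)*(h^2 - 9) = (h - 3)^2*(h - 1)*(h + 2)*(h + 3)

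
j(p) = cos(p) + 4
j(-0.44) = 4.90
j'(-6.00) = -0.28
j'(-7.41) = 0.90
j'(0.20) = -0.20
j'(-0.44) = 0.43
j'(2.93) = -0.21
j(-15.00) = 3.24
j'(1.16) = -0.92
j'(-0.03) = 0.03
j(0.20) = 4.98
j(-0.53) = 4.86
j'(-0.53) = 0.51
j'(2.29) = -0.75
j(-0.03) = 5.00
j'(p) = -sin(p)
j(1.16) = 4.40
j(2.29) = 3.34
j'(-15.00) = 0.65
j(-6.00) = 4.96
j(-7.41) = 4.43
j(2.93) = 3.02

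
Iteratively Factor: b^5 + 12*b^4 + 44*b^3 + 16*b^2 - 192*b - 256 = (b + 4)*(b^4 + 8*b^3 + 12*b^2 - 32*b - 64) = (b - 2)*(b + 4)*(b^3 + 10*b^2 + 32*b + 32) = (b - 2)*(b + 4)^2*(b^2 + 6*b + 8) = (b - 2)*(b + 2)*(b + 4)^2*(b + 4)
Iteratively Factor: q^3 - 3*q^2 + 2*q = (q - 1)*(q^2 - 2*q) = q*(q - 1)*(q - 2)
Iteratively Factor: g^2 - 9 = (g + 3)*(g - 3)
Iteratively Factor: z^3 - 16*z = (z)*(z^2 - 16) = z*(z + 4)*(z - 4)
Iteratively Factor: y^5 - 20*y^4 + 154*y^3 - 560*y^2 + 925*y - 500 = (y - 5)*(y^4 - 15*y^3 + 79*y^2 - 165*y + 100) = (y - 5)^2*(y^3 - 10*y^2 + 29*y - 20) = (y - 5)^2*(y - 1)*(y^2 - 9*y + 20) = (y - 5)^3*(y - 1)*(y - 4)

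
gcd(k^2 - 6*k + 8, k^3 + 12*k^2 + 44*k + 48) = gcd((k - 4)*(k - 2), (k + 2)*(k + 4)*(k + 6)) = 1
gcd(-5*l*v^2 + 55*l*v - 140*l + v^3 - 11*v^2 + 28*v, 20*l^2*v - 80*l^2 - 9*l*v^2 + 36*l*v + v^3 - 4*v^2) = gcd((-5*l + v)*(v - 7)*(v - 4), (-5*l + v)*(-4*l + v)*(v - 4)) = -5*l*v + 20*l + v^2 - 4*v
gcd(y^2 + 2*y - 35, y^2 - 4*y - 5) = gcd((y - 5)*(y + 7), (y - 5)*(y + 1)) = y - 5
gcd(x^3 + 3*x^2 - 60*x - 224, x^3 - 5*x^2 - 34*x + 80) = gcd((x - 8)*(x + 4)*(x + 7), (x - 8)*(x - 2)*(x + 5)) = x - 8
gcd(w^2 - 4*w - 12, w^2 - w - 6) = w + 2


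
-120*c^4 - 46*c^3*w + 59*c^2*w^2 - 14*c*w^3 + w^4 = (-6*c + w)*(-5*c + w)*(-4*c + w)*(c + w)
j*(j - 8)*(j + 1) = j^3 - 7*j^2 - 8*j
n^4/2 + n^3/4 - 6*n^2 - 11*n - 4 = (n/2 + 1)*(n - 4)*(n + 1/2)*(n + 2)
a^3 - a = a*(a - 1)*(a + 1)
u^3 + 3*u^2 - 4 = (u - 1)*(u + 2)^2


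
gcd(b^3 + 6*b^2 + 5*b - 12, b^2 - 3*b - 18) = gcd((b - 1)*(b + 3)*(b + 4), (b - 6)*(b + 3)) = b + 3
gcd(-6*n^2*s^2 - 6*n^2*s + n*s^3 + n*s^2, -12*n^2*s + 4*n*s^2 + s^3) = s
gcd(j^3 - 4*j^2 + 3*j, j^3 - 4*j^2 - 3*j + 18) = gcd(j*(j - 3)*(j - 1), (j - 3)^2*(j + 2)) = j - 3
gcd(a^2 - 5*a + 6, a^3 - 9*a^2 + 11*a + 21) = a - 3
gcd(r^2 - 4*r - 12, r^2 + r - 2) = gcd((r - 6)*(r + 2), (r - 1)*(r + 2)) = r + 2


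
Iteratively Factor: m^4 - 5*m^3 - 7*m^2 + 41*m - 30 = (m - 5)*(m^3 - 7*m + 6) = (m - 5)*(m + 3)*(m^2 - 3*m + 2) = (m - 5)*(m - 1)*(m + 3)*(m - 2)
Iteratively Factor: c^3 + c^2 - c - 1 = (c - 1)*(c^2 + 2*c + 1) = (c - 1)*(c + 1)*(c + 1)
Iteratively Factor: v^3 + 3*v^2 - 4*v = (v - 1)*(v^2 + 4*v) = v*(v - 1)*(v + 4)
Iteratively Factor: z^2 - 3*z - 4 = (z - 4)*(z + 1)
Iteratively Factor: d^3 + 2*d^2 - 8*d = (d)*(d^2 + 2*d - 8) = d*(d + 4)*(d - 2)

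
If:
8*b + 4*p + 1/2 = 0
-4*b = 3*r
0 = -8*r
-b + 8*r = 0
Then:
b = 0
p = -1/8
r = 0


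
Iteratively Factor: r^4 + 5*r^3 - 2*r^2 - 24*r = (r + 4)*(r^3 + r^2 - 6*r) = (r - 2)*(r + 4)*(r^2 + 3*r) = (r - 2)*(r + 3)*(r + 4)*(r)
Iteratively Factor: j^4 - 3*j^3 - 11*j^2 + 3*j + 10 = (j + 2)*(j^3 - 5*j^2 - j + 5) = (j + 1)*(j + 2)*(j^2 - 6*j + 5) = (j - 5)*(j + 1)*(j + 2)*(j - 1)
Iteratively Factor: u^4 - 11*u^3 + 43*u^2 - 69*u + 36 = (u - 3)*(u^3 - 8*u^2 + 19*u - 12) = (u - 3)*(u - 1)*(u^2 - 7*u + 12) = (u - 4)*(u - 3)*(u - 1)*(u - 3)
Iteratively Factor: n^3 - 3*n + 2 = (n + 2)*(n^2 - 2*n + 1) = (n - 1)*(n + 2)*(n - 1)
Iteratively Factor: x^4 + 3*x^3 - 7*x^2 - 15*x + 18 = (x + 3)*(x^3 - 7*x + 6) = (x - 2)*(x + 3)*(x^2 + 2*x - 3) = (x - 2)*(x + 3)^2*(x - 1)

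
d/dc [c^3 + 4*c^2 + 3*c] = 3*c^2 + 8*c + 3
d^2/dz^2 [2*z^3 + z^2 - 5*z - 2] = 12*z + 2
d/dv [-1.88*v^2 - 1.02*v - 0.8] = -3.76*v - 1.02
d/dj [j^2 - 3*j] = 2*j - 3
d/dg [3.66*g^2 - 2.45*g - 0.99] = 7.32*g - 2.45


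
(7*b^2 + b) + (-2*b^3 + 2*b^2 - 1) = -2*b^3 + 9*b^2 + b - 1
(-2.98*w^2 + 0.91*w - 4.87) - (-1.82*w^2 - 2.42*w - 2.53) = -1.16*w^2 + 3.33*w - 2.34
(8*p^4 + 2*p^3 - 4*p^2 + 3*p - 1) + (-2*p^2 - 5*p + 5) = 8*p^4 + 2*p^3 - 6*p^2 - 2*p + 4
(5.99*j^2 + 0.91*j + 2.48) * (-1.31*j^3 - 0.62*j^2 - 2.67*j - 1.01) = -7.8469*j^5 - 4.9059*j^4 - 19.8063*j^3 - 10.0172*j^2 - 7.5407*j - 2.5048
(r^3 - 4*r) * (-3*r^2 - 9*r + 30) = -3*r^5 - 9*r^4 + 42*r^3 + 36*r^2 - 120*r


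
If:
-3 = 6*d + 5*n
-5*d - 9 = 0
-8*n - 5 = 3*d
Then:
No Solution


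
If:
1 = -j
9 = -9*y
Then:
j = -1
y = -1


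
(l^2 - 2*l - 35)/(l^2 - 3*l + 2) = (l^2 - 2*l - 35)/(l^2 - 3*l + 2)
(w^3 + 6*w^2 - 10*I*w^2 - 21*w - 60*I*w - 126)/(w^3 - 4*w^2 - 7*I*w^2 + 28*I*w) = (w^2 + 3*w*(2 - I) - 18*I)/(w*(w - 4))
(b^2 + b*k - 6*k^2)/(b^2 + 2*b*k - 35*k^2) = (b^2 + b*k - 6*k^2)/(b^2 + 2*b*k - 35*k^2)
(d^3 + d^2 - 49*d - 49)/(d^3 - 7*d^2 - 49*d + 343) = (d + 1)/(d - 7)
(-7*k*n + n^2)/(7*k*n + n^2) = (-7*k + n)/(7*k + n)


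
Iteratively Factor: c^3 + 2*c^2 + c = (c + 1)*(c^2 + c) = (c + 1)^2*(c)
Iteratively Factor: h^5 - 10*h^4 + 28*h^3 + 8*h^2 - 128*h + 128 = (h - 2)*(h^4 - 8*h^3 + 12*h^2 + 32*h - 64) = (h - 2)^2*(h^3 - 6*h^2 + 32) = (h - 4)*(h - 2)^2*(h^2 - 2*h - 8) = (h - 4)^2*(h - 2)^2*(h + 2)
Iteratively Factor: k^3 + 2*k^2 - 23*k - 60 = (k + 3)*(k^2 - k - 20) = (k + 3)*(k + 4)*(k - 5)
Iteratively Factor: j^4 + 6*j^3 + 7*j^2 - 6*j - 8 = (j + 4)*(j^3 + 2*j^2 - j - 2) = (j + 2)*(j + 4)*(j^2 - 1) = (j - 1)*(j + 2)*(j + 4)*(j + 1)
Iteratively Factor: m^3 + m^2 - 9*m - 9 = (m + 3)*(m^2 - 2*m - 3) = (m - 3)*(m + 3)*(m + 1)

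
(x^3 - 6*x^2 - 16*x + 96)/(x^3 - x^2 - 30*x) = (x^2 - 16)/(x*(x + 5))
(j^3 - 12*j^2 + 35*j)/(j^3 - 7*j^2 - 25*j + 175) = j/(j + 5)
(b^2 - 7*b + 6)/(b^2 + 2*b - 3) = (b - 6)/(b + 3)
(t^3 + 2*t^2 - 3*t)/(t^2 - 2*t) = (t^2 + 2*t - 3)/(t - 2)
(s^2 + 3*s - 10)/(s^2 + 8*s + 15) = (s - 2)/(s + 3)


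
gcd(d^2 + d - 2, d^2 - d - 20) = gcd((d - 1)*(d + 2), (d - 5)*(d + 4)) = 1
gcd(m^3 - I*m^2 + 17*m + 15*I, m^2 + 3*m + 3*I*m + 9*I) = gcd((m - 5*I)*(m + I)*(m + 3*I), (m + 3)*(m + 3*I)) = m + 3*I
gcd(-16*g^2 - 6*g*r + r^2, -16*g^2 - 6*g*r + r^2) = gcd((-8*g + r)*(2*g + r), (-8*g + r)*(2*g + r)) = -16*g^2 - 6*g*r + r^2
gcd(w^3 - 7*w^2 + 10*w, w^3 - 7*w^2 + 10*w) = w^3 - 7*w^2 + 10*w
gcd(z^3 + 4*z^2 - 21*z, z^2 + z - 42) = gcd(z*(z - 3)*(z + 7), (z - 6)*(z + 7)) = z + 7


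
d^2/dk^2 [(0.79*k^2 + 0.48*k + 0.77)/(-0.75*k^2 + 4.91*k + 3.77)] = (4.44089209850063e-16*k^4 - 6.35835*k^3 - 16.0011*k^2 + 8.86995*k - 46.166934)/(0.421875*k^6 - 8.285625*k^5 + 47.88135*k^4 - 35.072621*k^3 - 240.683586*k^2 - 209.356017*k - 53.582633)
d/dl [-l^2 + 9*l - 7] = 9 - 2*l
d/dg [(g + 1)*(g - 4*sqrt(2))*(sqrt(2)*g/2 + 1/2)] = 3*sqrt(2)*g^2/2 - 7*g + sqrt(2)*g - 7/2 - 2*sqrt(2)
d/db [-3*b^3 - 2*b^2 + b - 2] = -9*b^2 - 4*b + 1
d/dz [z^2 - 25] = 2*z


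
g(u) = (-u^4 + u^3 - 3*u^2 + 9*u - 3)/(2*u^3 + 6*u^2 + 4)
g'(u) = (-6*u^2 - 12*u)*(-u^4 + u^3 - 3*u^2 + 9*u - 3)/(2*u^3 + 6*u^2 + 4)^2 + (-4*u^3 + 3*u^2 - 6*u + 9)/(2*u^3 + 6*u^2 + 4) = (-u^6 - 6*u^5 + 6*u^4 - 26*u^3 - 12*u^2 + 6*u + 18)/(2*(u^6 + 6*u^5 + 9*u^4 + 4*u^3 + 12*u^2 + 4))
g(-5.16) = 8.79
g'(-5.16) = 1.71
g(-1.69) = -3.46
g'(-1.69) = 3.15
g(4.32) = -1.04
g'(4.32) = -0.41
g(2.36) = -0.26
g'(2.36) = -0.40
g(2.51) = -0.32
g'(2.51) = -0.39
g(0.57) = 0.20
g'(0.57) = 0.65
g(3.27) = -0.62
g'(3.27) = -0.40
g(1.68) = 0.01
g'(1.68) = -0.40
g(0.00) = -0.75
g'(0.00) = 2.25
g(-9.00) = 7.87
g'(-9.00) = -0.26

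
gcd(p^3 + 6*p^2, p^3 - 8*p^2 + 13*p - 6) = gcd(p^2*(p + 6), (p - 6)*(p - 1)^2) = 1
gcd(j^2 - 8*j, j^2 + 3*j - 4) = 1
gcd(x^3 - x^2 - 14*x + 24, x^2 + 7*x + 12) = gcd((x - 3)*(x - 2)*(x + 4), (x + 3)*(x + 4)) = x + 4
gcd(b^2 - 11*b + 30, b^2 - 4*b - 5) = b - 5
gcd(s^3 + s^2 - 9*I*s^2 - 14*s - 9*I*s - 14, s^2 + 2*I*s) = 1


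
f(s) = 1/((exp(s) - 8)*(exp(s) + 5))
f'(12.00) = 0.00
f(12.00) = 0.00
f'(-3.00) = 0.00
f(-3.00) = -0.02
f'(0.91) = -0.00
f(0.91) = -0.02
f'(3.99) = -0.00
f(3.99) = 0.00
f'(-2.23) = 0.00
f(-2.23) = -0.02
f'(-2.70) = 0.00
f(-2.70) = -0.02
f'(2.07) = -107.86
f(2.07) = -1.03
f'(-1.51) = 0.00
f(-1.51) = -0.02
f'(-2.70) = 0.00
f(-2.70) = -0.02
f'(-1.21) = 0.00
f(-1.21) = -0.02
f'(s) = -exp(s)/((exp(s) - 8)*(exp(s) + 5)^2) - exp(s)/((exp(s) - 8)^2*(exp(s) + 5))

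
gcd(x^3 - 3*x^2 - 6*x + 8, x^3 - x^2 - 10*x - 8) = x^2 - 2*x - 8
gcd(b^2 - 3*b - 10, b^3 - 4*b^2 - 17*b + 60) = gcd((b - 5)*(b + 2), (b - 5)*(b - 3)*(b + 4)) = b - 5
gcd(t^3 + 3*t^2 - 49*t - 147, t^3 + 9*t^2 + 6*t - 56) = t + 7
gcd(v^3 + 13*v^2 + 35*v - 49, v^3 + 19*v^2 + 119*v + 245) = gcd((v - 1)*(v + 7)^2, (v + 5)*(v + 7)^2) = v^2 + 14*v + 49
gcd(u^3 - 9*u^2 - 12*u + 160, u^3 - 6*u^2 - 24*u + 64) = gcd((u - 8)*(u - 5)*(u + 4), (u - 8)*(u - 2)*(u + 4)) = u^2 - 4*u - 32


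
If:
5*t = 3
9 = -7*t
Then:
No Solution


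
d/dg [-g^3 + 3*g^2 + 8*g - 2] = -3*g^2 + 6*g + 8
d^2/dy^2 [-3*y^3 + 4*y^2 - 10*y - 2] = 8 - 18*y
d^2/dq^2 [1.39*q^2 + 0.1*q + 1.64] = 2.78000000000000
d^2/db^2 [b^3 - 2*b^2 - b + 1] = 6*b - 4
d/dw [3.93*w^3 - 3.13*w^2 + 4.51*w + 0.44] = 11.79*w^2 - 6.26*w + 4.51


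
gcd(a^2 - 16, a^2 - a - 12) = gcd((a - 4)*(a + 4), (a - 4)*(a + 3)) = a - 4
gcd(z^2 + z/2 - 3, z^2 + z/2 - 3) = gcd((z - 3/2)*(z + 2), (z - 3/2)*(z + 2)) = z^2 + z/2 - 3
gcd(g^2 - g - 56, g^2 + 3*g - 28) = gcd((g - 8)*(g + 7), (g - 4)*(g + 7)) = g + 7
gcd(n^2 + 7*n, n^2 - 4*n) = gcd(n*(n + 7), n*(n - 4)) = n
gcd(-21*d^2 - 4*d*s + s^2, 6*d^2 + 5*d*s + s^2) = 3*d + s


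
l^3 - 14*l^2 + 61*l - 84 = (l - 7)*(l - 4)*(l - 3)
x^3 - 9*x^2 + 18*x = x*(x - 6)*(x - 3)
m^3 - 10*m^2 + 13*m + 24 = (m - 8)*(m - 3)*(m + 1)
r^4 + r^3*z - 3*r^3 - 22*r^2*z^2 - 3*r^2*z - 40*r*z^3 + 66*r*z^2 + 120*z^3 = (r - 3)*(r - 5*z)*(r + 2*z)*(r + 4*z)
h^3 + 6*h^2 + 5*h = h*(h + 1)*(h + 5)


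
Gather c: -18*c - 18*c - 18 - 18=-36*c - 36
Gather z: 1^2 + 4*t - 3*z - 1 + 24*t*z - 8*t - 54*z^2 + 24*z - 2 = -4*t - 54*z^2 + z*(24*t + 21) - 2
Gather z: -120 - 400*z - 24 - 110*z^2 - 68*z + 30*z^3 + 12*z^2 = 30*z^3 - 98*z^2 - 468*z - 144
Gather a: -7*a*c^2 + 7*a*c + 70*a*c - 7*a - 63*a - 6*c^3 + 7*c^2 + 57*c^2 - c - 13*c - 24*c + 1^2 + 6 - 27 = a*(-7*c^2 + 77*c - 70) - 6*c^3 + 64*c^2 - 38*c - 20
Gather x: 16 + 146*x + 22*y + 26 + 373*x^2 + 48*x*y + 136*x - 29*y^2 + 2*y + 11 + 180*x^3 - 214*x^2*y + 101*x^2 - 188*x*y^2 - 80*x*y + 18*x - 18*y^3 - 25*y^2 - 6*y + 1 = 180*x^3 + x^2*(474 - 214*y) + x*(-188*y^2 - 32*y + 300) - 18*y^3 - 54*y^2 + 18*y + 54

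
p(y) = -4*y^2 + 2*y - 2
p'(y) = 2 - 8*y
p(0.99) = -3.94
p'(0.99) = -5.92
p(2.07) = -15.00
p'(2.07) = -14.56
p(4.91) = -88.61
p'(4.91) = -37.28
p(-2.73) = -37.27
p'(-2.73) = 23.84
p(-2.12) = -24.22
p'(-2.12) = 18.96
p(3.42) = -41.95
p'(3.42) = -25.36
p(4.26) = -66.07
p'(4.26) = -32.08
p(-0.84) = -6.50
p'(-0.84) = 8.72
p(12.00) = -554.00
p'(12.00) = -94.00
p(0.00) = -2.00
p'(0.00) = 2.00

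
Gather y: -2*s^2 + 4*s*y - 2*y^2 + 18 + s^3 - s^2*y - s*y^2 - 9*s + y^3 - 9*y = s^3 - 2*s^2 - 9*s + y^3 + y^2*(-s - 2) + y*(-s^2 + 4*s - 9) + 18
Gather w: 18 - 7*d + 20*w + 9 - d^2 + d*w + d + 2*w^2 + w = -d^2 - 6*d + 2*w^2 + w*(d + 21) + 27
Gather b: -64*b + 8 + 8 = 16 - 64*b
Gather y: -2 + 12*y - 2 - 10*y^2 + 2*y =-10*y^2 + 14*y - 4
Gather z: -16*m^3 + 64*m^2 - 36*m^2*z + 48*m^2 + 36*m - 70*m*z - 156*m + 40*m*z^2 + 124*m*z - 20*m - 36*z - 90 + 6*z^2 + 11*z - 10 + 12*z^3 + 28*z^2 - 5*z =-16*m^3 + 112*m^2 - 140*m + 12*z^3 + z^2*(40*m + 34) + z*(-36*m^2 + 54*m - 30) - 100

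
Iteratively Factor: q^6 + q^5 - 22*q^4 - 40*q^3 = (q + 2)*(q^5 - q^4 - 20*q^3) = q*(q + 2)*(q^4 - q^3 - 20*q^2) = q*(q - 5)*(q + 2)*(q^3 + 4*q^2) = q*(q - 5)*(q + 2)*(q + 4)*(q^2) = q^2*(q - 5)*(q + 2)*(q + 4)*(q)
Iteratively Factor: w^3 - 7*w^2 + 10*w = (w)*(w^2 - 7*w + 10) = w*(w - 5)*(w - 2)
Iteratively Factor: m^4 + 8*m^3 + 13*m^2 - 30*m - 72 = (m + 3)*(m^3 + 5*m^2 - 2*m - 24) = (m + 3)*(m + 4)*(m^2 + m - 6) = (m - 2)*(m + 3)*(m + 4)*(m + 3)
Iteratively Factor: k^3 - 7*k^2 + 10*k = (k - 2)*(k^2 - 5*k) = (k - 5)*(k - 2)*(k)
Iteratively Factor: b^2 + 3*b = (b)*(b + 3)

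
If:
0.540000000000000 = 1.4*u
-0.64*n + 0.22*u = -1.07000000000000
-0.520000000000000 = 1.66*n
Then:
No Solution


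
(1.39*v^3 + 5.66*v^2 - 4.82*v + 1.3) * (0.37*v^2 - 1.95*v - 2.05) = 0.5143*v^5 - 0.6163*v^4 - 15.6699*v^3 - 1.723*v^2 + 7.346*v - 2.665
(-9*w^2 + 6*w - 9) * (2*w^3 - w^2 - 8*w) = -18*w^5 + 21*w^4 + 48*w^3 - 39*w^2 + 72*w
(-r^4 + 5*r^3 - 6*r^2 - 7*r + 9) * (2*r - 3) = -2*r^5 + 13*r^4 - 27*r^3 + 4*r^2 + 39*r - 27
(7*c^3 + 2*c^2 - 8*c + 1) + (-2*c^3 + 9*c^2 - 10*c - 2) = 5*c^3 + 11*c^2 - 18*c - 1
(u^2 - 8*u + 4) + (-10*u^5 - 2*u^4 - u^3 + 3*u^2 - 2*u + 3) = -10*u^5 - 2*u^4 - u^3 + 4*u^2 - 10*u + 7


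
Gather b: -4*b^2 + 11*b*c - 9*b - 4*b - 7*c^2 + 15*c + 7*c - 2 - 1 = -4*b^2 + b*(11*c - 13) - 7*c^2 + 22*c - 3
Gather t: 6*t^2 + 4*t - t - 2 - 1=6*t^2 + 3*t - 3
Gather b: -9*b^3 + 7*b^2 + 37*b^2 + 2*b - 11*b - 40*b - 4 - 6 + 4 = -9*b^3 + 44*b^2 - 49*b - 6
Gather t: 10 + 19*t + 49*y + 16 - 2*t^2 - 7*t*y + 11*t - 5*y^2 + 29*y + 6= -2*t^2 + t*(30 - 7*y) - 5*y^2 + 78*y + 32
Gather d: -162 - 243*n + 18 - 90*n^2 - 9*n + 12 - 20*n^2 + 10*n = -110*n^2 - 242*n - 132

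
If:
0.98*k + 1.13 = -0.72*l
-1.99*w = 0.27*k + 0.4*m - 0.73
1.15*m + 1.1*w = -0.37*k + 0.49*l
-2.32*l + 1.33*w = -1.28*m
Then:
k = -1.42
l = 0.36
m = 0.09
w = 0.54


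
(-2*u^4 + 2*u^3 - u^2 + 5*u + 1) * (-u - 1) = 2*u^5 - u^3 - 4*u^2 - 6*u - 1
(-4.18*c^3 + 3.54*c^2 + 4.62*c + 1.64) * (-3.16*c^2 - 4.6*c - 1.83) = 13.2088*c^5 + 8.0416*c^4 - 23.2338*c^3 - 32.9126*c^2 - 15.9986*c - 3.0012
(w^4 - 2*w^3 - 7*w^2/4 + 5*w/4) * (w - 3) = w^5 - 5*w^4 + 17*w^3/4 + 13*w^2/2 - 15*w/4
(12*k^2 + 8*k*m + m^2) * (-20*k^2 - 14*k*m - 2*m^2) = -240*k^4 - 328*k^3*m - 156*k^2*m^2 - 30*k*m^3 - 2*m^4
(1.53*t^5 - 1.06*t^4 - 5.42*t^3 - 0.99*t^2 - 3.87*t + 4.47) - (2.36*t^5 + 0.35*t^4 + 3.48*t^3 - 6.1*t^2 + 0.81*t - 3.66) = -0.83*t^5 - 1.41*t^4 - 8.9*t^3 + 5.11*t^2 - 4.68*t + 8.13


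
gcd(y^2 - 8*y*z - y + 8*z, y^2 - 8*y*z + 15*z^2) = 1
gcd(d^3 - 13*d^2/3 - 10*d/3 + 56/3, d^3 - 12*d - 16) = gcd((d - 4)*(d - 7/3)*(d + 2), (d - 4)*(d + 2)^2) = d^2 - 2*d - 8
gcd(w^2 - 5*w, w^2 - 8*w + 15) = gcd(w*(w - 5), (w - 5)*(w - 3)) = w - 5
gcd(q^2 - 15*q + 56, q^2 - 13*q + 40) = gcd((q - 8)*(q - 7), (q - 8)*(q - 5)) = q - 8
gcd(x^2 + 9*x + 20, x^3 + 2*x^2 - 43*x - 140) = x^2 + 9*x + 20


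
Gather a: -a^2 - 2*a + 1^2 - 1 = -a^2 - 2*a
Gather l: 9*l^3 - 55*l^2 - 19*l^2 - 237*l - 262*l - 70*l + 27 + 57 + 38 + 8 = 9*l^3 - 74*l^2 - 569*l + 130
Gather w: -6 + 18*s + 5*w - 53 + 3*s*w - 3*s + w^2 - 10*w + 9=15*s + w^2 + w*(3*s - 5) - 50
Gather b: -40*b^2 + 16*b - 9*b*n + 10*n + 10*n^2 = -40*b^2 + b*(16 - 9*n) + 10*n^2 + 10*n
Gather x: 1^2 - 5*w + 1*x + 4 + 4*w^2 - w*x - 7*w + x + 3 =4*w^2 - 12*w + x*(2 - w) + 8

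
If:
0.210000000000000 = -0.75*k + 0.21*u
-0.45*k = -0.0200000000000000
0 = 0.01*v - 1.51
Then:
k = 0.04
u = 1.16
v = 151.00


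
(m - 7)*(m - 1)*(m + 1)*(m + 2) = m^4 - 5*m^3 - 15*m^2 + 5*m + 14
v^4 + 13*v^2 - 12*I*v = v*(v - 3*I)*(v - I)*(v + 4*I)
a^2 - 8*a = a*(a - 8)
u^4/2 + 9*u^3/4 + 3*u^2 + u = u*(u/2 + 1)*(u + 1/2)*(u + 2)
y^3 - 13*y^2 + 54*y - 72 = (y - 6)*(y - 4)*(y - 3)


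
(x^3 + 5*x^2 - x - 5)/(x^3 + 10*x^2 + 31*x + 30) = (x^2 - 1)/(x^2 + 5*x + 6)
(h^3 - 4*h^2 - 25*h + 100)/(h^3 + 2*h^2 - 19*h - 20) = (h - 5)/(h + 1)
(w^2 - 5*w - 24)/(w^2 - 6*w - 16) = (w + 3)/(w + 2)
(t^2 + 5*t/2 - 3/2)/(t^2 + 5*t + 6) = (t - 1/2)/(t + 2)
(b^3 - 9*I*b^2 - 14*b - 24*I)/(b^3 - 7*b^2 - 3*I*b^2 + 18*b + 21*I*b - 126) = (b^2 - 3*I*b + 4)/(b^2 + b*(-7 + 3*I) - 21*I)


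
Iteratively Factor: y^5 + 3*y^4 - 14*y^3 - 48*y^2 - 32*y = (y)*(y^4 + 3*y^3 - 14*y^2 - 48*y - 32) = y*(y + 2)*(y^3 + y^2 - 16*y - 16) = y*(y + 1)*(y + 2)*(y^2 - 16) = y*(y + 1)*(y + 2)*(y + 4)*(y - 4)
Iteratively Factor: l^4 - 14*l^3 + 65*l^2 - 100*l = (l - 4)*(l^3 - 10*l^2 + 25*l) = (l - 5)*(l - 4)*(l^2 - 5*l) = l*(l - 5)*(l - 4)*(l - 5)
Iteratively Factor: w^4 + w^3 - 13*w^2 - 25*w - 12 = (w + 1)*(w^3 - 13*w - 12) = (w - 4)*(w + 1)*(w^2 + 4*w + 3) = (w - 4)*(w + 1)^2*(w + 3)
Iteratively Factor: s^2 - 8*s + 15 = (s - 5)*(s - 3)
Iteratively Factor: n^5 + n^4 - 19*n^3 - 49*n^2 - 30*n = (n + 1)*(n^4 - 19*n^2 - 30*n) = (n + 1)*(n + 3)*(n^3 - 3*n^2 - 10*n) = n*(n + 1)*(n + 3)*(n^2 - 3*n - 10) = n*(n - 5)*(n + 1)*(n + 3)*(n + 2)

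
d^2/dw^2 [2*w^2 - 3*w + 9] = 4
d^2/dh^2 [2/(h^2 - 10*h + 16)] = 4*(-h^2 + 10*h + 4*(h - 5)^2 - 16)/(h^2 - 10*h + 16)^3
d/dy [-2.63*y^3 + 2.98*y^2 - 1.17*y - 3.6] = -7.89*y^2 + 5.96*y - 1.17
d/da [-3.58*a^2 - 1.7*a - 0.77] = -7.16*a - 1.7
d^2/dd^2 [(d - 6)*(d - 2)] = 2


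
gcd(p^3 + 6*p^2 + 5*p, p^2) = p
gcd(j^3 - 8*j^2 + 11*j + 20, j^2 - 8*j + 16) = j - 4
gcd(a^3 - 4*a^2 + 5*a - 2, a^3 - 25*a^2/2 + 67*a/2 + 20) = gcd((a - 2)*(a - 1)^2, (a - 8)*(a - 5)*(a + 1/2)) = 1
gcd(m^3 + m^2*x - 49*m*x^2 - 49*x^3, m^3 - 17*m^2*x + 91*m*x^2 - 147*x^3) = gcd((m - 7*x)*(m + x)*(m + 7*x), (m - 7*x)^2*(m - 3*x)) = -m + 7*x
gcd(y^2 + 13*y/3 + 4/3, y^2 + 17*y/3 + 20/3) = y + 4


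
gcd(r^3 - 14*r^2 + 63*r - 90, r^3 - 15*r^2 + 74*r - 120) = r^2 - 11*r + 30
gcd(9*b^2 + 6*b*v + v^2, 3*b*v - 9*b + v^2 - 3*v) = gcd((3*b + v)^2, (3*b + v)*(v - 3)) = 3*b + v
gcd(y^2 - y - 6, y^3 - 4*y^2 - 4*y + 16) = y + 2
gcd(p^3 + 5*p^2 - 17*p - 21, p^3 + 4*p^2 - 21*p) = p^2 + 4*p - 21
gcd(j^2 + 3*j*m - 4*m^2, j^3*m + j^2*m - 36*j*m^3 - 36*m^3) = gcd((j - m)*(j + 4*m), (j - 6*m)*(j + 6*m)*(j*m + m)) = 1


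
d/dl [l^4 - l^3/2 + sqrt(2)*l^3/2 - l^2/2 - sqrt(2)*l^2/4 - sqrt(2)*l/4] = 4*l^3 - 3*l^2/2 + 3*sqrt(2)*l^2/2 - l - sqrt(2)*l/2 - sqrt(2)/4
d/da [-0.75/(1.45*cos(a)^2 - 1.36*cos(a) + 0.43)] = (1.02 - 2.175*cos(a))*sin(a)/(1.45*cos(a)^2 - 1.36*cos(a) + 0.43)^2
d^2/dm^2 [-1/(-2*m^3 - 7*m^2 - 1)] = 2*(4*m^2*(3*m + 7)^2 - (6*m + 7)*(2*m^3 + 7*m^2 + 1))/(2*m^3 + 7*m^2 + 1)^3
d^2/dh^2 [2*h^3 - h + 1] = 12*h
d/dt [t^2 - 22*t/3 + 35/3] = 2*t - 22/3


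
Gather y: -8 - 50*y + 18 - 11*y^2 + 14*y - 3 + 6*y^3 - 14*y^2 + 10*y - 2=6*y^3 - 25*y^2 - 26*y + 5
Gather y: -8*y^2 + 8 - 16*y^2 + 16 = 24 - 24*y^2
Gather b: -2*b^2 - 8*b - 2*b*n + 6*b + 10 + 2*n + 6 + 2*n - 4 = -2*b^2 + b*(-2*n - 2) + 4*n + 12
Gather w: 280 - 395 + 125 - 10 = 0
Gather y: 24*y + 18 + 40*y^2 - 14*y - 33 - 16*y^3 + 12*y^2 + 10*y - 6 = -16*y^3 + 52*y^2 + 20*y - 21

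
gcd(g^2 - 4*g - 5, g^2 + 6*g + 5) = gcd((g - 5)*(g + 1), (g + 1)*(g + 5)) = g + 1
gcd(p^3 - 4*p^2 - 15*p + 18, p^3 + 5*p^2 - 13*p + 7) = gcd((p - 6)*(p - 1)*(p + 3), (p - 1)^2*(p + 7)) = p - 1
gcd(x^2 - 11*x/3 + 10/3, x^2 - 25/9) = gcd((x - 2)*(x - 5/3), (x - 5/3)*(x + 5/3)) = x - 5/3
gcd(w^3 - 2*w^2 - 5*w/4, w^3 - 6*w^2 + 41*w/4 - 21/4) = 1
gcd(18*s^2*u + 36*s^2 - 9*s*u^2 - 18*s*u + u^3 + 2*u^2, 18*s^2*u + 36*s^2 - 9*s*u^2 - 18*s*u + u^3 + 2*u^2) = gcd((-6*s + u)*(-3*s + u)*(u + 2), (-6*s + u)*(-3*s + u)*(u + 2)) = 18*s^2*u + 36*s^2 - 9*s*u^2 - 18*s*u + u^3 + 2*u^2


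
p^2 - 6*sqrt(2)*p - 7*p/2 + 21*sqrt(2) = (p - 7/2)*(p - 6*sqrt(2))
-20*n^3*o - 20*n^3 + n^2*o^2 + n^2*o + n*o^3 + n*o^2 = (-4*n + o)*(5*n + o)*(n*o + n)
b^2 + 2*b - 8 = (b - 2)*(b + 4)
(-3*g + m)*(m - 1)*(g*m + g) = -3*g^2*m^2 + 3*g^2 + g*m^3 - g*m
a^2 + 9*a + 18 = (a + 3)*(a + 6)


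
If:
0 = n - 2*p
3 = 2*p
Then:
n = 3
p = 3/2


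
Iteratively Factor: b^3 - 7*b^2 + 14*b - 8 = (b - 2)*(b^2 - 5*b + 4) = (b - 2)*(b - 1)*(b - 4)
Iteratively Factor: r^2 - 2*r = (r - 2)*(r)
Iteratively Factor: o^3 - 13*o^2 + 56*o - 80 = (o - 5)*(o^2 - 8*o + 16) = (o - 5)*(o - 4)*(o - 4)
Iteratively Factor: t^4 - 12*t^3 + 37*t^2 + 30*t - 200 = (t - 5)*(t^3 - 7*t^2 + 2*t + 40) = (t - 5)*(t + 2)*(t^2 - 9*t + 20) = (t - 5)^2*(t + 2)*(t - 4)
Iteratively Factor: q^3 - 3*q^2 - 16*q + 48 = (q + 4)*(q^2 - 7*q + 12) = (q - 4)*(q + 4)*(q - 3)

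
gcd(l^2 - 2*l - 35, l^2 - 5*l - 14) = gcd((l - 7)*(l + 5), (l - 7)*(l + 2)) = l - 7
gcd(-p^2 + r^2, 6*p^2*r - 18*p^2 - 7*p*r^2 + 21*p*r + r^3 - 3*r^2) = p - r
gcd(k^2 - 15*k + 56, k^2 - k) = 1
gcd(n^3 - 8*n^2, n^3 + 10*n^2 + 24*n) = n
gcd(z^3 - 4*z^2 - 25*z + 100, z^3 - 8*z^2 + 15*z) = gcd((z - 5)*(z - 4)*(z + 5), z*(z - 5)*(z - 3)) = z - 5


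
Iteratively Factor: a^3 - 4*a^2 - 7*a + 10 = (a - 5)*(a^2 + a - 2) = (a - 5)*(a - 1)*(a + 2)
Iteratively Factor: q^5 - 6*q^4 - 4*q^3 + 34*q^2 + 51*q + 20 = (q + 1)*(q^4 - 7*q^3 + 3*q^2 + 31*q + 20) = (q + 1)^2*(q^3 - 8*q^2 + 11*q + 20) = (q + 1)^3*(q^2 - 9*q + 20) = (q - 5)*(q + 1)^3*(q - 4)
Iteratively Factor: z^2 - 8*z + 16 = (z - 4)*(z - 4)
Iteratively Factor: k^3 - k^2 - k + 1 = (k - 1)*(k^2 - 1) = (k - 1)^2*(k + 1)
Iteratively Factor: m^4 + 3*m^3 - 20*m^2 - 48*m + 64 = (m + 4)*(m^3 - m^2 - 16*m + 16) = (m + 4)^2*(m^2 - 5*m + 4) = (m - 1)*(m + 4)^2*(m - 4)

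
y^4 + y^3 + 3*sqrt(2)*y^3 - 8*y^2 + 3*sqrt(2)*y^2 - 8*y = y*(y + 1)*(y - sqrt(2))*(y + 4*sqrt(2))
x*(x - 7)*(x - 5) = x^3 - 12*x^2 + 35*x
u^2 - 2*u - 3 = (u - 3)*(u + 1)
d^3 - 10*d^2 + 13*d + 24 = (d - 8)*(d - 3)*(d + 1)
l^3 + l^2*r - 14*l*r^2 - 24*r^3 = (l - 4*r)*(l + 2*r)*(l + 3*r)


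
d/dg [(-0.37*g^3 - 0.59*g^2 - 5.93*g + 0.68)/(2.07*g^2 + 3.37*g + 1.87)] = (-0.7659*g^4 - 2.4938*g^3 + 8.2111*g^2 - 5.0218*g - 13.3807)/(4.2849*g^4 + 13.9518*g^3 + 19.0987*g^2 + 12.6038*g + 3.4969)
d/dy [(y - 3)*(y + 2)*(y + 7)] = 3*y^2 + 12*y - 13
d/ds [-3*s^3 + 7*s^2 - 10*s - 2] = -9*s^2 + 14*s - 10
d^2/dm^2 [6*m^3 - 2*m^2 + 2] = 36*m - 4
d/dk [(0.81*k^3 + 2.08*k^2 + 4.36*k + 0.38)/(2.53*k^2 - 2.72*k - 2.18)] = (2.0493*k^4 - 4.4064*k^3 - 21.9858*k^2 - 10.9916*k - 8.4712)/(6.4009*k^4 - 13.7632*k^3 - 3.6324*k^2 + 11.8592*k + 4.7524)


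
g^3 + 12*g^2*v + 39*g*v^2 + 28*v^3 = (g + v)*(g + 4*v)*(g + 7*v)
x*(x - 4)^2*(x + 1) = x^4 - 7*x^3 + 8*x^2 + 16*x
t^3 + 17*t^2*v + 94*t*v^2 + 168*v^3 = (t + 4*v)*(t + 6*v)*(t + 7*v)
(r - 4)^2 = r^2 - 8*r + 16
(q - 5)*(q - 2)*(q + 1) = q^3 - 6*q^2 + 3*q + 10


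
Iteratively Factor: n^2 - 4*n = (n)*(n - 4)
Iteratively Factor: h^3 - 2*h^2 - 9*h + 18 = (h - 2)*(h^2 - 9) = (h - 2)*(h + 3)*(h - 3)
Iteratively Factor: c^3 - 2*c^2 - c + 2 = (c + 1)*(c^2 - 3*c + 2) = (c - 1)*(c + 1)*(c - 2)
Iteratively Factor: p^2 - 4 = (p + 2)*(p - 2)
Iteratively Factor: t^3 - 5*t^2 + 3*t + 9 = (t - 3)*(t^2 - 2*t - 3) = (t - 3)^2*(t + 1)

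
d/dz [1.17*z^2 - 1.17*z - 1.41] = 2.34*z - 1.17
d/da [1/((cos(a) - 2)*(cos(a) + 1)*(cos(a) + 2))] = (-3*sin(a)^2 + 2*cos(a) - 1)*sin(a)/((cos(a) - 2)^2*(cos(a) + 1)^2*(cos(a) + 2)^2)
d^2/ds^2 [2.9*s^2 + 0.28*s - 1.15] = 5.80000000000000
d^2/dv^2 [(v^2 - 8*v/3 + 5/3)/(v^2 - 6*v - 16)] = 2*(10*v^3 + 159*v^2 - 474*v + 1796)/(3*(v^6 - 18*v^5 + 60*v^4 + 360*v^3 - 960*v^2 - 4608*v - 4096))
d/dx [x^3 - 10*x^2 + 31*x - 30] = 3*x^2 - 20*x + 31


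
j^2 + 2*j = j*(j + 2)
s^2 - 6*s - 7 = (s - 7)*(s + 1)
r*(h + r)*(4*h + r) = 4*h^2*r + 5*h*r^2 + r^3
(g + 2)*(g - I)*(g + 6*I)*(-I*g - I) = -I*g^4 + 5*g^3 - 3*I*g^3 + 15*g^2 - 8*I*g^2 + 10*g - 18*I*g - 12*I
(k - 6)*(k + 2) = k^2 - 4*k - 12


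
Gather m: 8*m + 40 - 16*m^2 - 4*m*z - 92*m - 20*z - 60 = -16*m^2 + m*(-4*z - 84) - 20*z - 20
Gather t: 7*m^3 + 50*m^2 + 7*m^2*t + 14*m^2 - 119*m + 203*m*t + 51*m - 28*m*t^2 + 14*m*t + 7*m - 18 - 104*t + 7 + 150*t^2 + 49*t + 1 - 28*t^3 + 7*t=7*m^3 + 64*m^2 - 61*m - 28*t^3 + t^2*(150 - 28*m) + t*(7*m^2 + 217*m - 48) - 10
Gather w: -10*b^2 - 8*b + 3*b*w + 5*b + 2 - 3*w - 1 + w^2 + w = -10*b^2 - 3*b + w^2 + w*(3*b - 2) + 1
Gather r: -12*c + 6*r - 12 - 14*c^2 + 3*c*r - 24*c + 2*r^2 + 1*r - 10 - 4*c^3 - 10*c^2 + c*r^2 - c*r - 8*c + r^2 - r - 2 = -4*c^3 - 24*c^2 - 44*c + r^2*(c + 3) + r*(2*c + 6) - 24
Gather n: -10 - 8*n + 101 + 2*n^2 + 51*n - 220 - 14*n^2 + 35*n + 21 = -12*n^2 + 78*n - 108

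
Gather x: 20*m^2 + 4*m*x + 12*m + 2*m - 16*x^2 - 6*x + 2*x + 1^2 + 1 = 20*m^2 + 14*m - 16*x^2 + x*(4*m - 4) + 2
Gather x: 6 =6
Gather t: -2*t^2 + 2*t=-2*t^2 + 2*t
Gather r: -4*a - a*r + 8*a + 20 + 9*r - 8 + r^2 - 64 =4*a + r^2 + r*(9 - a) - 52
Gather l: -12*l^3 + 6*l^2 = -12*l^3 + 6*l^2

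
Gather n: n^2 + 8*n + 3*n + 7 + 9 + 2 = n^2 + 11*n + 18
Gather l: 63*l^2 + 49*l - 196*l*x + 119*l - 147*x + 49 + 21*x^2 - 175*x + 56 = 63*l^2 + l*(168 - 196*x) + 21*x^2 - 322*x + 105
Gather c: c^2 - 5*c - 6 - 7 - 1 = c^2 - 5*c - 14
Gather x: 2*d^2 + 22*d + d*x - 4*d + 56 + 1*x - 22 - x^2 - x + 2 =2*d^2 + d*x + 18*d - x^2 + 36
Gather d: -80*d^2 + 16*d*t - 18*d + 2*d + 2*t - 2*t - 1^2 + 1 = -80*d^2 + d*(16*t - 16)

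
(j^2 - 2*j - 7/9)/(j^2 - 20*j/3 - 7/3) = (j - 7/3)/(j - 7)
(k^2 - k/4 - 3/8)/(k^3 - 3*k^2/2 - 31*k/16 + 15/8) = 2*(2*k + 1)/(4*k^2 - 3*k - 10)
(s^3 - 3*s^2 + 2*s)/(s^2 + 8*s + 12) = s*(s^2 - 3*s + 2)/(s^2 + 8*s + 12)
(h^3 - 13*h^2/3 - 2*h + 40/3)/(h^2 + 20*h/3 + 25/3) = (h^2 - 6*h + 8)/(h + 5)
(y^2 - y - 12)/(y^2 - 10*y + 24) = (y + 3)/(y - 6)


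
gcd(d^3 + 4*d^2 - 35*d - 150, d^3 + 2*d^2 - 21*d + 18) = 1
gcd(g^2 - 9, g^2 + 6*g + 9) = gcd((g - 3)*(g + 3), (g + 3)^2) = g + 3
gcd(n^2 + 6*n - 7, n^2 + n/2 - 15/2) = 1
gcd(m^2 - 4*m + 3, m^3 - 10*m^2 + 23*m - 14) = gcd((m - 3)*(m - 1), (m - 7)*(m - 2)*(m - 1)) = m - 1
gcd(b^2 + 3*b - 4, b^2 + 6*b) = 1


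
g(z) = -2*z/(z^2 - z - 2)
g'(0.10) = 0.92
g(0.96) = 0.94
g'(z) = -2*z*(1 - 2*z)/(z^2 - z - 2)^2 - 2/(z^2 - z - 2)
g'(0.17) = 0.89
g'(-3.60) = 0.14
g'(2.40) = 8.39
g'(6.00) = 0.10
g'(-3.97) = 0.11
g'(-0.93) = 136.21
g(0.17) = 0.16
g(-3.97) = 0.45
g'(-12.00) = 0.01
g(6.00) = -0.43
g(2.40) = -3.53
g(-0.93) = -9.07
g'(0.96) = 1.41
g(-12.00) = 0.16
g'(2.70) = 2.77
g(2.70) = -2.08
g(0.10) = 0.10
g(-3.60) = 0.49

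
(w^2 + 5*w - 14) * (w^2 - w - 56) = w^4 + 4*w^3 - 75*w^2 - 266*w + 784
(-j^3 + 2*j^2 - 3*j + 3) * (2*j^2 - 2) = -2*j^5 + 4*j^4 - 4*j^3 + 2*j^2 + 6*j - 6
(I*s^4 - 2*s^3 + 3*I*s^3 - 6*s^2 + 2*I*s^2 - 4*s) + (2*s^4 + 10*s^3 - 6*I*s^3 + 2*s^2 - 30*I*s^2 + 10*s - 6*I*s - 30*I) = 2*s^4 + I*s^4 + 8*s^3 - 3*I*s^3 - 4*s^2 - 28*I*s^2 + 6*s - 6*I*s - 30*I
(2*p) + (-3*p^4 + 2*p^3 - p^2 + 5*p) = -3*p^4 + 2*p^3 - p^2 + 7*p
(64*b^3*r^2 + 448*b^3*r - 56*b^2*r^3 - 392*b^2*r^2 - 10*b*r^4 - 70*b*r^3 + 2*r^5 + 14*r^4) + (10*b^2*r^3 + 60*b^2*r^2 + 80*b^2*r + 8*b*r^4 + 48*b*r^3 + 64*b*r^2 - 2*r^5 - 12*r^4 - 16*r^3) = 64*b^3*r^2 + 448*b^3*r - 46*b^2*r^3 - 332*b^2*r^2 + 80*b^2*r - 2*b*r^4 - 22*b*r^3 + 64*b*r^2 + 2*r^4 - 16*r^3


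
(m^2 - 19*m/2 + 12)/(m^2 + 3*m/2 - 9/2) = (m - 8)/(m + 3)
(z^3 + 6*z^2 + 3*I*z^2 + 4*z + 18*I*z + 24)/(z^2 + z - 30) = (z^2 + 3*I*z + 4)/(z - 5)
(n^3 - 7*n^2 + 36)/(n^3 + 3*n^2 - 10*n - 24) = (n - 6)/(n + 4)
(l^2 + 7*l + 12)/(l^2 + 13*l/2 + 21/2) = 2*(l + 4)/(2*l + 7)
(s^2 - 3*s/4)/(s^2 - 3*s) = (s - 3/4)/(s - 3)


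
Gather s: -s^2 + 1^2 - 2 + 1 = -s^2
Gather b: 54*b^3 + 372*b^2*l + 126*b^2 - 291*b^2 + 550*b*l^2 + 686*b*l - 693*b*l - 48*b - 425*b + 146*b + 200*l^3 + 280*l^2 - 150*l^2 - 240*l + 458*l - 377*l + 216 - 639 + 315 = 54*b^3 + b^2*(372*l - 165) + b*(550*l^2 - 7*l - 327) + 200*l^3 + 130*l^2 - 159*l - 108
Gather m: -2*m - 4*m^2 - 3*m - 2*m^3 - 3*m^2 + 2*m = -2*m^3 - 7*m^2 - 3*m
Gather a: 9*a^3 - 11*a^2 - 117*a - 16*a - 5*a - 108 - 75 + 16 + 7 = 9*a^3 - 11*a^2 - 138*a - 160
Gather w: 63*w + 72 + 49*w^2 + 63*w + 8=49*w^2 + 126*w + 80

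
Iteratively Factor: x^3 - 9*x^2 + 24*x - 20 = (x - 2)*(x^2 - 7*x + 10) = (x - 5)*(x - 2)*(x - 2)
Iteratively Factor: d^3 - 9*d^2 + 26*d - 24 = (d - 2)*(d^2 - 7*d + 12) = (d - 4)*(d - 2)*(d - 3)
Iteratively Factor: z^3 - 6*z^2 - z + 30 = (z + 2)*(z^2 - 8*z + 15) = (z - 3)*(z + 2)*(z - 5)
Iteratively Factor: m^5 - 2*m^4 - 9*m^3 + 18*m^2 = (m + 3)*(m^4 - 5*m^3 + 6*m^2) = (m - 2)*(m + 3)*(m^3 - 3*m^2) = (m - 3)*(m - 2)*(m + 3)*(m^2) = m*(m - 3)*(m - 2)*(m + 3)*(m)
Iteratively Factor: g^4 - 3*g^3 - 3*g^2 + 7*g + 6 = (g - 2)*(g^3 - g^2 - 5*g - 3) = (g - 2)*(g + 1)*(g^2 - 2*g - 3) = (g - 2)*(g + 1)^2*(g - 3)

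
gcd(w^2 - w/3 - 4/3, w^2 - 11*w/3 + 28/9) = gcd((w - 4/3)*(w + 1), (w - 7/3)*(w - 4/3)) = w - 4/3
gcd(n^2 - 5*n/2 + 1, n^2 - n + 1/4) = n - 1/2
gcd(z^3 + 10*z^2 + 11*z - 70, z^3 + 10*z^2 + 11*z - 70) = z^3 + 10*z^2 + 11*z - 70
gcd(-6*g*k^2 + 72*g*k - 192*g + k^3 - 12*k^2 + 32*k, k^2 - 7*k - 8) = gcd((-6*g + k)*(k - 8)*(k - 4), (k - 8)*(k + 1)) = k - 8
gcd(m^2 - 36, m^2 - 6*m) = m - 6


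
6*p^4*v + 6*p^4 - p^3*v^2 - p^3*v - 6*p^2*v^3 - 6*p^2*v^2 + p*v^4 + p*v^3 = (-6*p + v)*(-p + v)*(p + v)*(p*v + p)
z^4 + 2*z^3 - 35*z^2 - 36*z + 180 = (z - 5)*(z - 2)*(z + 3)*(z + 6)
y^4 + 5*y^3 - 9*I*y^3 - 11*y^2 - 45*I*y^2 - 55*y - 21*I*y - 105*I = (y + 5)*(y - 7*I)*(y - 3*I)*(y + I)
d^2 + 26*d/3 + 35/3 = (d + 5/3)*(d + 7)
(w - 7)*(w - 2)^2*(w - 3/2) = w^4 - 25*w^3/2 + 97*w^2/2 - 76*w + 42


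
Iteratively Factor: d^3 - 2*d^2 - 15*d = (d + 3)*(d^2 - 5*d) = d*(d + 3)*(d - 5)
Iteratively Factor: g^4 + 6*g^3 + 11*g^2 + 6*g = (g)*(g^3 + 6*g^2 + 11*g + 6) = g*(g + 1)*(g^2 + 5*g + 6) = g*(g + 1)*(g + 3)*(g + 2)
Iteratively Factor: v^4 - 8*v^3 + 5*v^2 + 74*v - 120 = (v - 2)*(v^3 - 6*v^2 - 7*v + 60) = (v - 2)*(v + 3)*(v^2 - 9*v + 20) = (v - 5)*(v - 2)*(v + 3)*(v - 4)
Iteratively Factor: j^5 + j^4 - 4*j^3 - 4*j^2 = (j + 1)*(j^4 - 4*j^2) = (j - 2)*(j + 1)*(j^3 + 2*j^2) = j*(j - 2)*(j + 1)*(j^2 + 2*j) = j^2*(j - 2)*(j + 1)*(j + 2)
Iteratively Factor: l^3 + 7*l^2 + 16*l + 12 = (l + 3)*(l^2 + 4*l + 4) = (l + 2)*(l + 3)*(l + 2)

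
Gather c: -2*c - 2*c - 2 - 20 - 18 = -4*c - 40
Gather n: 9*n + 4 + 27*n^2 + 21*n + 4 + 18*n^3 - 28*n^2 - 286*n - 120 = 18*n^3 - n^2 - 256*n - 112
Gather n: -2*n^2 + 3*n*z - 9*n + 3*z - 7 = -2*n^2 + n*(3*z - 9) + 3*z - 7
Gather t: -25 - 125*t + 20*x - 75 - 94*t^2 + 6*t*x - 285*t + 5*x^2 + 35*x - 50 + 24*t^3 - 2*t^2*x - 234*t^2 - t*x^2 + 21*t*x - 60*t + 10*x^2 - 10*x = 24*t^3 + t^2*(-2*x - 328) + t*(-x^2 + 27*x - 470) + 15*x^2 + 45*x - 150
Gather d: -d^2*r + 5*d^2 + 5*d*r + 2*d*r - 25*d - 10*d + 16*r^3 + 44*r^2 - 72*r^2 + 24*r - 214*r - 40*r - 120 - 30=d^2*(5 - r) + d*(7*r - 35) + 16*r^3 - 28*r^2 - 230*r - 150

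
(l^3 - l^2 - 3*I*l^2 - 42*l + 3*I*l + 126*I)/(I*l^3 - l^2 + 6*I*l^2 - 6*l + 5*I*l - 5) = (-I*l^3 + l^2*(-3 + I) + l*(3 + 42*I) + 126)/(l^3 + l^2*(6 + I) + l*(5 + 6*I) + 5*I)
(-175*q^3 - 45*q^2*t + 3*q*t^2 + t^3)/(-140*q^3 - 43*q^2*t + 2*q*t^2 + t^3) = (5*q + t)/(4*q + t)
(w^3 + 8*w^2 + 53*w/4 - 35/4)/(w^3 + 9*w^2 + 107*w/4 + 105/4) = (2*w^2 + 9*w - 5)/(2*w^2 + 11*w + 15)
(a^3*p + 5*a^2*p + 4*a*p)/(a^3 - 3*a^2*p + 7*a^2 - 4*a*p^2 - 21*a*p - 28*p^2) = a*p*(-a^2 - 5*a - 4)/(-a^3 + 3*a^2*p - 7*a^2 + 4*a*p^2 + 21*a*p + 28*p^2)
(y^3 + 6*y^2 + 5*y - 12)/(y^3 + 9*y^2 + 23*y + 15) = (y^2 + 3*y - 4)/(y^2 + 6*y + 5)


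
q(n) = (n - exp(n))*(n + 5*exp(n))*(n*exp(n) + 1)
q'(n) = (1 - exp(n))*(n + 5*exp(n))*(n*exp(n) + 1) + (n - exp(n))*(n + 5*exp(n))*(n*exp(n) + exp(n)) + (n - exp(n))*(n*exp(n) + 1)*(5*exp(n) + 1) = (1 - exp(n))*(n + 5*exp(n))*(n*exp(n) + 1) + (n + 1)*(n - exp(n))*(n + 5*exp(n))*exp(n) + (n - exp(n))*(n*exp(n) + 1)*(5*exp(n) + 1)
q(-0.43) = -2.20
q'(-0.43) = -3.73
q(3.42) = -447791.14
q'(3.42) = -1501803.27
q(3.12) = -162799.11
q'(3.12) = -552285.40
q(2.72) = -41429.89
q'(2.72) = -142993.98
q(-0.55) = -1.80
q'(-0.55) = -3.00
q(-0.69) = -1.42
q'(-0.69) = -2.48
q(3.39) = -404907.40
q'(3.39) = -1359452.39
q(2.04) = -3818.58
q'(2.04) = -13591.36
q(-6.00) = 35.41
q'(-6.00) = -12.32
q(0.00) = -5.00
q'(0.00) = -11.00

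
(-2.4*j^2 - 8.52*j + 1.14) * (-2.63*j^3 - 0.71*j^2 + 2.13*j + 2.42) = 6.312*j^5 + 24.1116*j^4 - 2.061*j^3 - 24.765*j^2 - 18.1902*j + 2.7588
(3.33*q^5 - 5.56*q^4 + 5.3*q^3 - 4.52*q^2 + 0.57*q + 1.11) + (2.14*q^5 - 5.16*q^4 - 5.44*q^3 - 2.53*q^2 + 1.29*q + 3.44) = 5.47*q^5 - 10.72*q^4 - 0.140000000000001*q^3 - 7.05*q^2 + 1.86*q + 4.55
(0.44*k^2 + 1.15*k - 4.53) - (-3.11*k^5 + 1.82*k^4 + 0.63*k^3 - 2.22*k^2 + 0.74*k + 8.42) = 3.11*k^5 - 1.82*k^4 - 0.63*k^3 + 2.66*k^2 + 0.41*k - 12.95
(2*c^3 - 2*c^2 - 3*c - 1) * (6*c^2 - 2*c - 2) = 12*c^5 - 16*c^4 - 18*c^3 + 4*c^2 + 8*c + 2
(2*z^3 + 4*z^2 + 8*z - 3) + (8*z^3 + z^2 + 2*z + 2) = 10*z^3 + 5*z^2 + 10*z - 1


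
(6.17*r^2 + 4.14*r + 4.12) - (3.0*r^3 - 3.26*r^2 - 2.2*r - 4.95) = -3.0*r^3 + 9.43*r^2 + 6.34*r + 9.07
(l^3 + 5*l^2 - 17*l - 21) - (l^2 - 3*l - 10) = l^3 + 4*l^2 - 14*l - 11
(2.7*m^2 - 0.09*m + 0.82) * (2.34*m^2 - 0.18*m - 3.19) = 6.318*m^4 - 0.6966*m^3 - 6.678*m^2 + 0.1395*m - 2.6158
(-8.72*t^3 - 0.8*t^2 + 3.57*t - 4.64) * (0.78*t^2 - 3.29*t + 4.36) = -6.8016*t^5 + 28.0648*t^4 - 32.6026*t^3 - 18.8525*t^2 + 30.8308*t - 20.2304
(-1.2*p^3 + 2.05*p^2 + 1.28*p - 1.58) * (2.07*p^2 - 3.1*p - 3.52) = -2.484*p^5 + 7.9635*p^4 + 0.5186*p^3 - 14.4546*p^2 + 0.3924*p + 5.5616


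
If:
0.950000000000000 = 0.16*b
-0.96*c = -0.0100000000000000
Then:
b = 5.94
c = 0.01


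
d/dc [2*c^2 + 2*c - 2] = 4*c + 2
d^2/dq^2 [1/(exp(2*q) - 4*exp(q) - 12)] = 4*((1 - exp(q))*(-exp(2*q) + 4*exp(q) + 12) - 2*(exp(q) - 2)^2*exp(q))*exp(q)/(-exp(2*q) + 4*exp(q) + 12)^3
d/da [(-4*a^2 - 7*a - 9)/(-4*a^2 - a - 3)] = 12*(-2*a^2 - 4*a + 1)/(16*a^4 + 8*a^3 + 25*a^2 + 6*a + 9)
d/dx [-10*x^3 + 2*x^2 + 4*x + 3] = -30*x^2 + 4*x + 4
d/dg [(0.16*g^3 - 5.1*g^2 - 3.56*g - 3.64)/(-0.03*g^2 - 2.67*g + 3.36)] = (-0.0048*g^4 - 0.8544*g^3 + 15.123*g^2 - 34.4904*g - 21.6804)/(0.0009*g^4 + 0.1602*g^3 + 6.9273*g^2 - 17.9424*g + 11.2896)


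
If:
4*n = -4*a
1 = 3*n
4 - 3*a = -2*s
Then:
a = -1/3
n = 1/3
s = -5/2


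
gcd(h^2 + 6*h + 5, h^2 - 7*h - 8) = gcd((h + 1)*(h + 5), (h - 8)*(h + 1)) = h + 1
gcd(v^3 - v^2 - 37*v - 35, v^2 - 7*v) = v - 7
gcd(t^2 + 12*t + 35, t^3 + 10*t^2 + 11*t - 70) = t^2 + 12*t + 35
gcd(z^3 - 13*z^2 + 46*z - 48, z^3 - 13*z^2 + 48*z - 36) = 1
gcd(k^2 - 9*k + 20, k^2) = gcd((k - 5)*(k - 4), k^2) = 1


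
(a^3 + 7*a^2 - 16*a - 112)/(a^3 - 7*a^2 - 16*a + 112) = (a + 7)/(a - 7)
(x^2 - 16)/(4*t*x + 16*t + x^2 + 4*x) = (x - 4)/(4*t + x)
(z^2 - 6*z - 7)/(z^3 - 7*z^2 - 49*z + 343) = (z + 1)/(z^2 - 49)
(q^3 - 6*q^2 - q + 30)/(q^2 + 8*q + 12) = (q^2 - 8*q + 15)/(q + 6)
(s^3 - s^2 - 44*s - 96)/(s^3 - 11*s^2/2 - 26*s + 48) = 2*(s + 3)/(2*s - 3)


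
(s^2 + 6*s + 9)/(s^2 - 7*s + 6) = (s^2 + 6*s + 9)/(s^2 - 7*s + 6)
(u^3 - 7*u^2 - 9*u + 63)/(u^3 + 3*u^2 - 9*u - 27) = (u - 7)/(u + 3)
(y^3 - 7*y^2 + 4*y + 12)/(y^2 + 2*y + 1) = (y^2 - 8*y + 12)/(y + 1)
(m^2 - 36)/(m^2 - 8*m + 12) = (m + 6)/(m - 2)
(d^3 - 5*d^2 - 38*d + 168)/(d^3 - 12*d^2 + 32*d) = (d^2 - d - 42)/(d*(d - 8))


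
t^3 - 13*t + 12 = (t - 3)*(t - 1)*(t + 4)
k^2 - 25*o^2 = (k - 5*o)*(k + 5*o)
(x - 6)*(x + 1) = x^2 - 5*x - 6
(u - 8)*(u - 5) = u^2 - 13*u + 40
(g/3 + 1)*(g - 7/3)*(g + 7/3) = g^3/3 + g^2 - 49*g/27 - 49/9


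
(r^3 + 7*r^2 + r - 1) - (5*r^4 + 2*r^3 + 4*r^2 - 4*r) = -5*r^4 - r^3 + 3*r^2 + 5*r - 1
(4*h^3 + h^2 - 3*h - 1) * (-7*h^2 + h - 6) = -28*h^5 - 3*h^4 - 2*h^3 - 2*h^2 + 17*h + 6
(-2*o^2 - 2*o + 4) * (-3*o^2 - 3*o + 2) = 6*o^4 + 12*o^3 - 10*o^2 - 16*o + 8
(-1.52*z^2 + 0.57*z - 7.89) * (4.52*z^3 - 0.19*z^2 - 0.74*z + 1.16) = -6.8704*z^5 + 2.8652*z^4 - 34.6463*z^3 - 0.6859*z^2 + 6.4998*z - 9.1524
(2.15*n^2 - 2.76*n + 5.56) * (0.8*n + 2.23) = 1.72*n^3 + 2.5865*n^2 - 1.7068*n + 12.3988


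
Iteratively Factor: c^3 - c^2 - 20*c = (c)*(c^2 - c - 20) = c*(c + 4)*(c - 5)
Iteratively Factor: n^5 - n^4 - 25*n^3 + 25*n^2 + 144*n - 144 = (n - 3)*(n^4 + 2*n^3 - 19*n^2 - 32*n + 48) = (n - 3)*(n - 1)*(n^3 + 3*n^2 - 16*n - 48) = (n - 3)*(n - 1)*(n + 3)*(n^2 - 16) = (n - 3)*(n - 1)*(n + 3)*(n + 4)*(n - 4)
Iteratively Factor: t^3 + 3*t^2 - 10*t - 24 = (t + 4)*(t^2 - t - 6) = (t - 3)*(t + 4)*(t + 2)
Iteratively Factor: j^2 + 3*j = (j)*(j + 3)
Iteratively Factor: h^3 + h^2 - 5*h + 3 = (h - 1)*(h^2 + 2*h - 3) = (h - 1)^2*(h + 3)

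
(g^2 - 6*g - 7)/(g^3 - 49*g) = (g + 1)/(g*(g + 7))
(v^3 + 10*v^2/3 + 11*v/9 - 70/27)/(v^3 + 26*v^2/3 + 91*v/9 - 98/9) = (v + 5/3)/(v + 7)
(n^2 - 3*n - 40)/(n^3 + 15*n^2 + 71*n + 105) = (n - 8)/(n^2 + 10*n + 21)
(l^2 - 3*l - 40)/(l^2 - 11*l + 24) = (l + 5)/(l - 3)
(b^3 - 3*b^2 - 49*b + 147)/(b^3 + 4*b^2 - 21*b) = (b - 7)/b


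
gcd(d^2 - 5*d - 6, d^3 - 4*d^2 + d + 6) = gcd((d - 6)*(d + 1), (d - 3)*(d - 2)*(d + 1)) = d + 1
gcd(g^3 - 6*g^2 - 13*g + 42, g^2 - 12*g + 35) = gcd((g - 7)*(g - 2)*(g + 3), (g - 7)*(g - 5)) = g - 7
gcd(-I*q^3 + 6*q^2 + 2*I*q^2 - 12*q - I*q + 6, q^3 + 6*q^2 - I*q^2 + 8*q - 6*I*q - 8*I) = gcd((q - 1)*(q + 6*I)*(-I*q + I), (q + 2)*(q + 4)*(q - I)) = 1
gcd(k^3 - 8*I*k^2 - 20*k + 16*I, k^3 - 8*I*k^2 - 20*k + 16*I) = k^3 - 8*I*k^2 - 20*k + 16*I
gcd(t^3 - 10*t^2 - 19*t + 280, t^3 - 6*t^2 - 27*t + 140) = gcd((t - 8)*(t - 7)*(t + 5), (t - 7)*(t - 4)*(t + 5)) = t^2 - 2*t - 35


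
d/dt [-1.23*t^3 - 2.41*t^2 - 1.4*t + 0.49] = -3.69*t^2 - 4.82*t - 1.4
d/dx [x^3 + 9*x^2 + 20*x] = 3*x^2 + 18*x + 20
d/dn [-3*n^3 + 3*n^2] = 3*n*(2 - 3*n)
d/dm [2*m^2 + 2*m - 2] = 4*m + 2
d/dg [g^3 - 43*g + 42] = 3*g^2 - 43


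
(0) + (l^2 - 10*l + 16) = l^2 - 10*l + 16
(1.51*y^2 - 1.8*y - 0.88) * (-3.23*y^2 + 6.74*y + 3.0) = -4.8773*y^4 + 15.9914*y^3 - 4.7596*y^2 - 11.3312*y - 2.64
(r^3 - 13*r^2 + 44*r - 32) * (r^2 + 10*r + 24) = r^5 - 3*r^4 - 62*r^3 + 96*r^2 + 736*r - 768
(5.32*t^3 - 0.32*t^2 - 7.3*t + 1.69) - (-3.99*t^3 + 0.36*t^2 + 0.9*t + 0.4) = 9.31*t^3 - 0.68*t^2 - 8.2*t + 1.29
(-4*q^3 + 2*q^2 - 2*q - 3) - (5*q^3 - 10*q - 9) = -9*q^3 + 2*q^2 + 8*q + 6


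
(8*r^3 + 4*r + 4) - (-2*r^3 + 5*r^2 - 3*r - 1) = 10*r^3 - 5*r^2 + 7*r + 5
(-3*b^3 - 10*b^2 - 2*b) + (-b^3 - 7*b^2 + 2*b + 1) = -4*b^3 - 17*b^2 + 1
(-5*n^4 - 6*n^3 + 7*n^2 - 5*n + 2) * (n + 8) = -5*n^5 - 46*n^4 - 41*n^3 + 51*n^2 - 38*n + 16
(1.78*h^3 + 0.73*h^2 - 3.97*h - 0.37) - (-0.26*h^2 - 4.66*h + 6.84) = 1.78*h^3 + 0.99*h^2 + 0.69*h - 7.21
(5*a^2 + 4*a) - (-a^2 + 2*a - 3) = 6*a^2 + 2*a + 3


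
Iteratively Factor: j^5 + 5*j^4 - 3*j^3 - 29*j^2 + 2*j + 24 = (j - 1)*(j^4 + 6*j^3 + 3*j^2 - 26*j - 24) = (j - 1)*(j + 1)*(j^3 + 5*j^2 - 2*j - 24) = (j - 1)*(j + 1)*(j + 3)*(j^2 + 2*j - 8) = (j - 2)*(j - 1)*(j + 1)*(j + 3)*(j + 4)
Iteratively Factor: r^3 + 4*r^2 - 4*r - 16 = (r - 2)*(r^2 + 6*r + 8) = (r - 2)*(r + 2)*(r + 4)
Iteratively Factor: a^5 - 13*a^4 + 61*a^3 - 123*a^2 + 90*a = (a - 3)*(a^4 - 10*a^3 + 31*a^2 - 30*a) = a*(a - 3)*(a^3 - 10*a^2 + 31*a - 30) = a*(a - 3)^2*(a^2 - 7*a + 10) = a*(a - 3)^2*(a - 2)*(a - 5)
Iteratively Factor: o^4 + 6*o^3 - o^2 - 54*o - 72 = (o + 2)*(o^3 + 4*o^2 - 9*o - 36) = (o - 3)*(o + 2)*(o^2 + 7*o + 12) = (o - 3)*(o + 2)*(o + 3)*(o + 4)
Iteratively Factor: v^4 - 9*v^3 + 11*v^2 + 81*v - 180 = (v - 3)*(v^3 - 6*v^2 - 7*v + 60) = (v - 4)*(v - 3)*(v^2 - 2*v - 15) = (v - 5)*(v - 4)*(v - 3)*(v + 3)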